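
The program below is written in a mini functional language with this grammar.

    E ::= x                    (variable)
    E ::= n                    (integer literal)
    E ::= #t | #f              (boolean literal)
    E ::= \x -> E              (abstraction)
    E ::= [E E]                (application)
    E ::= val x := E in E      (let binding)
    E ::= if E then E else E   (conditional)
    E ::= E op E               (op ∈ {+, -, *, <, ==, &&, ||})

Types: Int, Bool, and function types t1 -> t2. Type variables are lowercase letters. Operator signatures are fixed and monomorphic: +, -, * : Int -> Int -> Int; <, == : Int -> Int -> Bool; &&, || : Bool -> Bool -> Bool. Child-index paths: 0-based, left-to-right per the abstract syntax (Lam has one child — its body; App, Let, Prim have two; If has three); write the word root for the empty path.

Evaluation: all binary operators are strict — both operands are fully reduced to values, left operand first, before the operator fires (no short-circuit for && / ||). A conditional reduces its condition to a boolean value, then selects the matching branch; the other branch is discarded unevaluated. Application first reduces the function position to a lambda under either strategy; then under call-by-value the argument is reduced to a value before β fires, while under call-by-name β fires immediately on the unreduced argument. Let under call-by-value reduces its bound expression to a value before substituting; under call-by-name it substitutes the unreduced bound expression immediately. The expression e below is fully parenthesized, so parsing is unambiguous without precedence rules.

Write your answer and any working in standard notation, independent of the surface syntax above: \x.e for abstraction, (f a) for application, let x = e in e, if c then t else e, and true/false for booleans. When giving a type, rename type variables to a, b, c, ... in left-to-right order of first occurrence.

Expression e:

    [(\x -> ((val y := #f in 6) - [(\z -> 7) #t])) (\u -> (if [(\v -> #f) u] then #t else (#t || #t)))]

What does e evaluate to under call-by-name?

Answer: -1

Working:
step 0: ((\x.((let y = false in 6) - ((\z.7) true))) (\u.(if ((\v.false) u) then true else (true || true))))
step 1: [beta@root] ((let y = false in 6) - ((\z.7) true))
step 2: [let@0] (6 - ((\z.7) true))
step 3: [beta@1] (6 - 7)
step 4: [delta@root] -1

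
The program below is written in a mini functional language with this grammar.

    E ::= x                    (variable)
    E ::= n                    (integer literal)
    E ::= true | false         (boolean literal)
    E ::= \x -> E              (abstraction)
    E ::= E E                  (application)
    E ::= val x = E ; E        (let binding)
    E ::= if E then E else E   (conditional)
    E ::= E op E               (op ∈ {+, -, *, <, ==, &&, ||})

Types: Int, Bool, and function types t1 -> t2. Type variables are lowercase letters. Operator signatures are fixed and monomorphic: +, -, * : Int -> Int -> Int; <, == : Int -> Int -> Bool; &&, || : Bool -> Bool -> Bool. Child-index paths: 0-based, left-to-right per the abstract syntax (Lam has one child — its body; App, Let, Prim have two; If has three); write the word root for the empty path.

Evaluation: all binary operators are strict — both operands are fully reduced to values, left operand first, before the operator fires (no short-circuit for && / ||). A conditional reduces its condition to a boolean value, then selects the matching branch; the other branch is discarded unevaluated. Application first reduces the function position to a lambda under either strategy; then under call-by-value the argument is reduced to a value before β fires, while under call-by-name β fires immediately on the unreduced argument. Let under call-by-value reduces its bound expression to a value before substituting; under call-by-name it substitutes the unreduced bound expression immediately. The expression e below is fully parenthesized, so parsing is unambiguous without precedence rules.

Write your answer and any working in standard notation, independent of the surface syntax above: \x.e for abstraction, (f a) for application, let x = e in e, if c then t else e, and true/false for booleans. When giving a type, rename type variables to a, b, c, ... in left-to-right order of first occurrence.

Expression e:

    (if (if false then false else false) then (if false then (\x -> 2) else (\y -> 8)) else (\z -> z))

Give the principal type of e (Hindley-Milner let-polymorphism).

Answer: Int -> Int

Trace:
  unify Bool ~ Bool
  unify Bool ~ Bool
  unify Bool ~ Bool
  unify Bool ~ Bool
\x._ : a -> Int
\y._ : b -> Int
  unify a -> Int ~ b -> Int
  unify a ~ b
  unify Int ~ Int
z : c
\z._ : c -> c
  unify b -> Int ~ c -> c
  unify b ~ c
  unify Int ~ c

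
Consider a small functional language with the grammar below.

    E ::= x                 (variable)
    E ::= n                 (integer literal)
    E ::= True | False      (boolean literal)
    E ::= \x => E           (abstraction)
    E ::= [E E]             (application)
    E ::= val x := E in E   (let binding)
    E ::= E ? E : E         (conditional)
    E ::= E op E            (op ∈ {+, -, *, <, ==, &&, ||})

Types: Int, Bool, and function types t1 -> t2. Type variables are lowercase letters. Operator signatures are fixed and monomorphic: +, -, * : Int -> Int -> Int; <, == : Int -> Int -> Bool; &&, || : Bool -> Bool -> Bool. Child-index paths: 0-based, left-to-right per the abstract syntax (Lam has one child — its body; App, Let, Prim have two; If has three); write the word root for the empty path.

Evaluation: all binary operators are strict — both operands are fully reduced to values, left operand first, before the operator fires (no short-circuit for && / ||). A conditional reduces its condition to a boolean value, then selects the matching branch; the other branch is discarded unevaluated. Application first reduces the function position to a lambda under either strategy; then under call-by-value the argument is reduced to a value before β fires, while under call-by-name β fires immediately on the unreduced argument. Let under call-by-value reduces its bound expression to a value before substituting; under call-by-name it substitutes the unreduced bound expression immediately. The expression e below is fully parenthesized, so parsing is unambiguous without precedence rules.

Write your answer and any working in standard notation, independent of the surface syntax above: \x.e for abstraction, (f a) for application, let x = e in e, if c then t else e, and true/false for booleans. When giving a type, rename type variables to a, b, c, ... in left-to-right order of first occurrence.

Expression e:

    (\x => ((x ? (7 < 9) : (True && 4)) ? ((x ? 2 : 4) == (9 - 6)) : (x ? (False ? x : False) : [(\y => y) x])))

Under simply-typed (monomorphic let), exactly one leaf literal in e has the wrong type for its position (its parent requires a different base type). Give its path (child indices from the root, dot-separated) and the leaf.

Working:
x : a
  unify a ~ Bool
  unify Int ~ Int
  unify Int ~ Int
  unify Bool ~ Bool
  unify Int ~ Bool
  FAIL: mismatch Int ~ Bool

Answer: 0.0.2.1 : 4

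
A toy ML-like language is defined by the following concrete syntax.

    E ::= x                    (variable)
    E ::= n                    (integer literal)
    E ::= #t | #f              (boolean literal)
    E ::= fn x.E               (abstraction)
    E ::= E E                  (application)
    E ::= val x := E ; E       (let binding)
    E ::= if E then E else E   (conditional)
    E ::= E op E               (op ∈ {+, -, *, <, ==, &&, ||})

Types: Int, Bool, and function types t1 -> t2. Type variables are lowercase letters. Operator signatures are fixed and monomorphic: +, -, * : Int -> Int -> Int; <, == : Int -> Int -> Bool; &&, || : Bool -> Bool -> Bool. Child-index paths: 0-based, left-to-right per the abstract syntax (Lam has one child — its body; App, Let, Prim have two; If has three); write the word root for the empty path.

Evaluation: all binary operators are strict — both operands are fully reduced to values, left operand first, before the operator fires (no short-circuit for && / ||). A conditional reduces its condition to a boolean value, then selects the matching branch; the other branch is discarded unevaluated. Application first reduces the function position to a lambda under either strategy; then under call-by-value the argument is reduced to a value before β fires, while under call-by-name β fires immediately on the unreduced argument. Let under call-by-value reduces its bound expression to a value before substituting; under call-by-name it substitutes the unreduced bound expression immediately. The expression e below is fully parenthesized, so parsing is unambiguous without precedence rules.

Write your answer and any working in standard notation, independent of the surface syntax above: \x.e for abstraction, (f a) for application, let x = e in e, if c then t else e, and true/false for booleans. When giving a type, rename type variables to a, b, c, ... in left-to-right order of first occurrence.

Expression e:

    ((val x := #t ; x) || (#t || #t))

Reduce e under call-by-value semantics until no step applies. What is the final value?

Answer: true

Trace:
step 0: ((let x = true in x) || (true || true))
step 1: [let@0] (true || (true || true))
step 2: [delta@1] (true || true)
step 3: [delta@root] true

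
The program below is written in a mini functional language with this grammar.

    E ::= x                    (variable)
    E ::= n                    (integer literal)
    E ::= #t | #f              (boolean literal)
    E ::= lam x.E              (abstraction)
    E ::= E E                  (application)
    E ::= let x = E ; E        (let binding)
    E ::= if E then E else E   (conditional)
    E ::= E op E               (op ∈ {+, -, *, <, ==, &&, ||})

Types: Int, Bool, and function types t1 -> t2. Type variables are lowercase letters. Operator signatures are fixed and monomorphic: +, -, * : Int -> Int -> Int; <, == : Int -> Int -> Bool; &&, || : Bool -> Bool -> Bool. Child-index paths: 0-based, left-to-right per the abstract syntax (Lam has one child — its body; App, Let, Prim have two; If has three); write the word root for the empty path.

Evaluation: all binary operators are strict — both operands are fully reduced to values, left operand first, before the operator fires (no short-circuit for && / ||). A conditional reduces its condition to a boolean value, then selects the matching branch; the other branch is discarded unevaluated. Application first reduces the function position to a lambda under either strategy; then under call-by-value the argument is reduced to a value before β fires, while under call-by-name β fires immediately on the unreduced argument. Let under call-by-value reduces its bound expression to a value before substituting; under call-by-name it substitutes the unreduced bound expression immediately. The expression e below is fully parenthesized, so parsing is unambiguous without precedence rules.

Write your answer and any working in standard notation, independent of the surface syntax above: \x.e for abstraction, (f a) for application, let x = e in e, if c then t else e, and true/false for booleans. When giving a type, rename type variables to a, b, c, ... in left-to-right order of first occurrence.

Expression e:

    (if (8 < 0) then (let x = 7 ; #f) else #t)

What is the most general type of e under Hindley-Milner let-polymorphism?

Derivation:
  unify Int ~ Int
  unify Int ~ Int
  unify Bool ~ Bool
let x : Int
  unify Bool ~ Bool

Answer: Bool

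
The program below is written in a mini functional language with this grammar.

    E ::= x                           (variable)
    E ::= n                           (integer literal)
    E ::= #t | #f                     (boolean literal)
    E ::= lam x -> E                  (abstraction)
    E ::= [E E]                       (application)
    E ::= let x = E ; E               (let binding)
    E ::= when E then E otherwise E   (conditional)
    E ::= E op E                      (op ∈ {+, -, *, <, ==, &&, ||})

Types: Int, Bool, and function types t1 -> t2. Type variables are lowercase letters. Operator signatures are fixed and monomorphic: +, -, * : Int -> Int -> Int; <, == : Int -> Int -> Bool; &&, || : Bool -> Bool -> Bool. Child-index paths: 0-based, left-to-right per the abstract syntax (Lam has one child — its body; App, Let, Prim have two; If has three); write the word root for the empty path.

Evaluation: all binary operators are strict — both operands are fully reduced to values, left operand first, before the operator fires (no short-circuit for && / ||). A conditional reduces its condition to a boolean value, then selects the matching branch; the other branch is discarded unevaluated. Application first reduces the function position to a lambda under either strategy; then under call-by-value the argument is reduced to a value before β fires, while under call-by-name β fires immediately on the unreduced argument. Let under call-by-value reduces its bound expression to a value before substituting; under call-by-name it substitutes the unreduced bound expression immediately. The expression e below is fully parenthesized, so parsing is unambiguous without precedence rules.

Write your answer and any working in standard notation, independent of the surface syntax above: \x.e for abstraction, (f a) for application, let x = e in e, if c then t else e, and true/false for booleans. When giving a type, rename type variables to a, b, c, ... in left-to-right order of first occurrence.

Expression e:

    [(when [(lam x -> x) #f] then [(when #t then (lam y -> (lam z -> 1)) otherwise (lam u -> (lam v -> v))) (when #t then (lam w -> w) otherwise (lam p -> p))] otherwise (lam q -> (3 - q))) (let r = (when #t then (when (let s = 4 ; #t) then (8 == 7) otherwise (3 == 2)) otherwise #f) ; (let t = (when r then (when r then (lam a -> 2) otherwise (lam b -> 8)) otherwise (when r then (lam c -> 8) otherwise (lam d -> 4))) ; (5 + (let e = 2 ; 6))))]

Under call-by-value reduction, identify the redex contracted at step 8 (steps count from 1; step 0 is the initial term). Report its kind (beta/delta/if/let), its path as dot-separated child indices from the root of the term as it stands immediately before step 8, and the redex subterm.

Working:
step 0: ((if ((\x.x) false) then ((if true then (\y.(\z.1)) else (\u.(\v.v))) (if true then (\w.w) else (\p.p))) else (\q.(3 - q))) (let r = (if true then (if (let s = 4 in true) then (8 == 7) else (3 == 2)) else false) in (let t = (if r then (if r then (\a.2) else (\b.8)) else (if r then (\c.8) else (\d.4))) in (5 + (let e = 2 in 6)))))
step 1: [beta@0.0] ((if false then ((if true then (\y.(\z.1)) else (\u.(\v.v))) (if true then (\w.w) else (\p.p))) else (\q.(3 - q))) (let r = (if true then (if (let s = 4 in true) then (8 == 7) else (3 == 2)) else false) in (let t = (if r then (if r then (\a.2) else (\b.8)) else (if r then (\c.8) else (\d.4))) in (5 + (let e = 2 in 6)))))
step 2: [if@0] ((\q.(3 - q)) (let r = (if true then (if (let s = 4 in true) then (8 == 7) else (3 == 2)) else false) in (let t = (if r then (if r then (\a.2) else (\b.8)) else (if r then (\c.8) else (\d.4))) in (5 + (let e = 2 in 6)))))
step 3: [if@1.0] ((\q.(3 - q)) (let r = (if (let s = 4 in true) then (8 == 7) else (3 == 2)) in (let t = (if r then (if r then (\a.2) else (\b.8)) else (if r then (\c.8) else (\d.4))) in (5 + (let e = 2 in 6)))))
step 4: [let@1.0.0] ((\q.(3 - q)) (let r = (if true then (8 == 7) else (3 == 2)) in (let t = (if r then (if r then (\a.2) else (\b.8)) else (if r then (\c.8) else (\d.4))) in (5 + (let e = 2 in 6)))))
step 5: [if@1.0] ((\q.(3 - q)) (let r = (8 == 7) in (let t = (if r then (if r then (\a.2) else (\b.8)) else (if r then (\c.8) else (\d.4))) in (5 + (let e = 2 in 6)))))
step 6: [delta@1.0] ((\q.(3 - q)) (let r = false in (let t = (if r then (if r then (\a.2) else (\b.8)) else (if r then (\c.8) else (\d.4))) in (5 + (let e = 2 in 6)))))
step 7: [let@1] ((\q.(3 - q)) (let t = (if false then (if false then (\a.2) else (\b.8)) else (if false then (\c.8) else (\d.4))) in (5 + (let e = 2 in 6))))
step 8: [if@1.0] ((\q.(3 - q)) (let t = (if false then (\c.8) else (\d.4)) in (5 + (let e = 2 in 6))))

Answer: if at 1.0 : (if false then (if false then (\a.2) else (\b.8)) else (if false then (\c.8) else (\d.4)))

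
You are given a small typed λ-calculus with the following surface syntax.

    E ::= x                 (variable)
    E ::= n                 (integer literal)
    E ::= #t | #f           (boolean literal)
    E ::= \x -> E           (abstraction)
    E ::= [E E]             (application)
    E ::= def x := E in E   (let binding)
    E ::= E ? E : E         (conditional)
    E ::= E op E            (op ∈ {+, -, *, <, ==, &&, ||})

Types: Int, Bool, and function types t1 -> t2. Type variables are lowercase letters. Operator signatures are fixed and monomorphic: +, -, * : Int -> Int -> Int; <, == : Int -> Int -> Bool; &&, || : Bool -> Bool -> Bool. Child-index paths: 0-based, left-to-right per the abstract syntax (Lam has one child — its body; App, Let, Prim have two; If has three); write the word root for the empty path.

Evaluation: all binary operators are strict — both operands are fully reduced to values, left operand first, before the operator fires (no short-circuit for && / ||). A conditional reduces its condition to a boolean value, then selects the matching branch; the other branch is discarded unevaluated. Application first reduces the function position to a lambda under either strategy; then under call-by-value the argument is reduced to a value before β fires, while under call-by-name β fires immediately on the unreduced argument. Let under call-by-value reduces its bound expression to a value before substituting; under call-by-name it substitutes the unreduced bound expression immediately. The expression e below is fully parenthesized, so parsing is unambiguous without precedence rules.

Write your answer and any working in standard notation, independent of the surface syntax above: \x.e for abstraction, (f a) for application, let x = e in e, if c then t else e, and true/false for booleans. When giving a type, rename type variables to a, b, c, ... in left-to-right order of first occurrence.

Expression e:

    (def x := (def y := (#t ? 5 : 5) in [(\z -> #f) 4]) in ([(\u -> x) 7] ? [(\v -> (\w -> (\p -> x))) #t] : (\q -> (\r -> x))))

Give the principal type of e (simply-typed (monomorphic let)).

Trace:
  unify Bool ~ Bool
  unify Int ~ Int
let y : Int
\z._ : a -> Bool
  unify a -> Bool ~ Int -> b
  unify a ~ Int
  unify Bool ~ b
_ _ : Bool
let x : Bool
x : Bool
\u._ : c -> Bool
  unify c -> Bool ~ Int -> d
  unify c ~ Int
  unify Bool ~ d
_ _ : Bool
  unify Bool ~ Bool
x : Bool
\p._ : g -> Bool
\w._ : f -> g -> Bool
\v._ : e -> f -> g -> Bool
  unify e -> f -> g -> Bool ~ Bool -> h
  unify e ~ Bool
  unify f -> g -> Bool ~ h
_ _ : f -> g -> Bool
x : Bool
\r._ : j -> Bool
\q._ : i -> j -> Bool
  unify f -> g -> Bool ~ i -> j -> Bool
  unify f ~ i
  unify g -> Bool ~ j -> Bool
  unify g ~ j
  unify Bool ~ Bool

Answer: a -> b -> Bool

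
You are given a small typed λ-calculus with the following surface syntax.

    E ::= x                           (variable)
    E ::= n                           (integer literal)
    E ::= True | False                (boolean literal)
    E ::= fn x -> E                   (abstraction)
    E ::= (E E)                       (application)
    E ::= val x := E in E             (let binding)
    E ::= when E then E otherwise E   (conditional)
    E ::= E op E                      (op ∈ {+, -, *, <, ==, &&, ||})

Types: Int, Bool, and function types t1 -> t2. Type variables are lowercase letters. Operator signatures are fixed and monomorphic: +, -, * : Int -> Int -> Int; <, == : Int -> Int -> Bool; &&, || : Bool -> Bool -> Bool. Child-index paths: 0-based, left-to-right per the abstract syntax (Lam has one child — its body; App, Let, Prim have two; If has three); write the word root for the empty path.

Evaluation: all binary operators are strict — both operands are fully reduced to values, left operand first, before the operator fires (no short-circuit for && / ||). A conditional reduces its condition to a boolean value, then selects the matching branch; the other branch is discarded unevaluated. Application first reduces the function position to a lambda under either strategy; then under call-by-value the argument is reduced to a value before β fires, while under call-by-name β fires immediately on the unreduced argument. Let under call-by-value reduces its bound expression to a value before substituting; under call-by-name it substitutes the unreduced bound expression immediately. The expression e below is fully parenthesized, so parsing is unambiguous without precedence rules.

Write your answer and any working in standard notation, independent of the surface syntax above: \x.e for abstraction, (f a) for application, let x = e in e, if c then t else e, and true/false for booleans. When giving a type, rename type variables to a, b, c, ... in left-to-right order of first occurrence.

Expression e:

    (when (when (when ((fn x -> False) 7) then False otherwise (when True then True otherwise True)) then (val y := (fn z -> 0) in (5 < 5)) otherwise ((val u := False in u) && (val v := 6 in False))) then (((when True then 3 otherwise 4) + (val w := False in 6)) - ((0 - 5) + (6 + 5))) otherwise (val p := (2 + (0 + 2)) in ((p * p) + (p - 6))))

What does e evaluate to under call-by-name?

Answer: 14

Derivation:
step 0: (if (if (if ((\x.false) 7) then false else (if true then true else true)) then (let y = (\z.0) in (5 < 5)) else ((let u = false in u) && (let v = 6 in false))) then (((if true then 3 else 4) + (let w = false in 6)) - ((0 - 5) + (6 + 5))) else (let p = (2 + (0 + 2)) in ((p * p) + (p - 6))))
step 1: [beta@0.0.0] (if (if (if false then false else (if true then true else true)) then (let y = (\z.0) in (5 < 5)) else ((let u = false in u) && (let v = 6 in false))) then (((if true then 3 else 4) + (let w = false in 6)) - ((0 - 5) + (6 + 5))) else (let p = (2 + (0 + 2)) in ((p * p) + (p - 6))))
step 2: [if@0.0] (if (if (if true then true else true) then (let y = (\z.0) in (5 < 5)) else ((let u = false in u) && (let v = 6 in false))) then (((if true then 3 else 4) + (let w = false in 6)) - ((0 - 5) + (6 + 5))) else (let p = (2 + (0 + 2)) in ((p * p) + (p - 6))))
step 3: [if@0.0] (if (if true then (let y = (\z.0) in (5 < 5)) else ((let u = false in u) && (let v = 6 in false))) then (((if true then 3 else 4) + (let w = false in 6)) - ((0 - 5) + (6 + 5))) else (let p = (2 + (0 + 2)) in ((p * p) + (p - 6))))
step 4: [if@0] (if (let y = (\z.0) in (5 < 5)) then (((if true then 3 else 4) + (let w = false in 6)) - ((0 - 5) + (6 + 5))) else (let p = (2 + (0 + 2)) in ((p * p) + (p - 6))))
step 5: [let@0] (if (5 < 5) then (((if true then 3 else 4) + (let w = false in 6)) - ((0 - 5) + (6 + 5))) else (let p = (2 + (0 + 2)) in ((p * p) + (p - 6))))
step 6: [delta@0] (if false then (((if true then 3 else 4) + (let w = false in 6)) - ((0 - 5) + (6 + 5))) else (let p = (2 + (0 + 2)) in ((p * p) + (p - 6))))
step 7: [if@root] (let p = (2 + (0 + 2)) in ((p * p) + (p - 6)))
step 8: [let@root] (((2 + (0 + 2)) * (2 + (0 + 2))) + ((2 + (0 + 2)) - 6))
step 9: [delta@0.0.1] (((2 + 2) * (2 + (0 + 2))) + ((2 + (0 + 2)) - 6))
step 10: [delta@0.0] ((4 * (2 + (0 + 2))) + ((2 + (0 + 2)) - 6))
step 11: [delta@0.1.1] ((4 * (2 + 2)) + ((2 + (0 + 2)) - 6))
step 12: [delta@0.1] ((4 * 4) + ((2 + (0 + 2)) - 6))
step 13: [delta@0] (16 + ((2 + (0 + 2)) - 6))
step 14: [delta@1.0.1] (16 + ((2 + 2) - 6))
step 15: [delta@1.0] (16 + (4 - 6))
step 16: [delta@1] (16 + -2)
step 17: [delta@root] 14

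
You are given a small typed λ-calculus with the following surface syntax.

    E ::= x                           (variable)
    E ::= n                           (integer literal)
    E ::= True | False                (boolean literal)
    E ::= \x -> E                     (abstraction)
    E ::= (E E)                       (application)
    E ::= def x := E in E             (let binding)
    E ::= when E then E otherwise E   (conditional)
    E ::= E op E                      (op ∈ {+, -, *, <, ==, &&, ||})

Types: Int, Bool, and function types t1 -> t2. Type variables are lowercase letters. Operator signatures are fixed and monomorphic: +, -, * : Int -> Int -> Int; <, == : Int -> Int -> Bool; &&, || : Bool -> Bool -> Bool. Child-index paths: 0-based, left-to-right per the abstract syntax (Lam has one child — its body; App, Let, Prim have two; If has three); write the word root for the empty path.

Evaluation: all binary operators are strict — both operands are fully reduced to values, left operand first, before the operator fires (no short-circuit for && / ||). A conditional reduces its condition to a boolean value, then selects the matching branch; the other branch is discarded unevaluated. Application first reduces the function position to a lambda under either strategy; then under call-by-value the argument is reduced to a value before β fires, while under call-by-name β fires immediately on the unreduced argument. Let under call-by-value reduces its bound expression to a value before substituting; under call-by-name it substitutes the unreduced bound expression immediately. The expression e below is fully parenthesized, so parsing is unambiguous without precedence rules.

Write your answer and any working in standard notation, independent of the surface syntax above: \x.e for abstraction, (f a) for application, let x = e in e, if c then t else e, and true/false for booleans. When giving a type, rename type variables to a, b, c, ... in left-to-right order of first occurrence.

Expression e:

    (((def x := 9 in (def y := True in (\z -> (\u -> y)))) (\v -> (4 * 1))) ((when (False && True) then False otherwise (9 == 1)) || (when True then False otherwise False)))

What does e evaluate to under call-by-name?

Answer: true

Working:
step 0: (((let x = 9 in (let y = true in (\z.(\u.y)))) (\v.(4 * 1))) ((if (false && true) then false else (9 == 1)) || (if true then false else false)))
step 1: [let@0.0] (((let y = true in (\z.(\u.y))) (\v.(4 * 1))) ((if (false && true) then false else (9 == 1)) || (if true then false else false)))
step 2: [let@0.0] (((\z.(\u.true)) (\v.(4 * 1))) ((if (false && true) then false else (9 == 1)) || (if true then false else false)))
step 3: [beta@0] ((\u.true) ((if (false && true) then false else (9 == 1)) || (if true then false else false)))
step 4: [beta@root] true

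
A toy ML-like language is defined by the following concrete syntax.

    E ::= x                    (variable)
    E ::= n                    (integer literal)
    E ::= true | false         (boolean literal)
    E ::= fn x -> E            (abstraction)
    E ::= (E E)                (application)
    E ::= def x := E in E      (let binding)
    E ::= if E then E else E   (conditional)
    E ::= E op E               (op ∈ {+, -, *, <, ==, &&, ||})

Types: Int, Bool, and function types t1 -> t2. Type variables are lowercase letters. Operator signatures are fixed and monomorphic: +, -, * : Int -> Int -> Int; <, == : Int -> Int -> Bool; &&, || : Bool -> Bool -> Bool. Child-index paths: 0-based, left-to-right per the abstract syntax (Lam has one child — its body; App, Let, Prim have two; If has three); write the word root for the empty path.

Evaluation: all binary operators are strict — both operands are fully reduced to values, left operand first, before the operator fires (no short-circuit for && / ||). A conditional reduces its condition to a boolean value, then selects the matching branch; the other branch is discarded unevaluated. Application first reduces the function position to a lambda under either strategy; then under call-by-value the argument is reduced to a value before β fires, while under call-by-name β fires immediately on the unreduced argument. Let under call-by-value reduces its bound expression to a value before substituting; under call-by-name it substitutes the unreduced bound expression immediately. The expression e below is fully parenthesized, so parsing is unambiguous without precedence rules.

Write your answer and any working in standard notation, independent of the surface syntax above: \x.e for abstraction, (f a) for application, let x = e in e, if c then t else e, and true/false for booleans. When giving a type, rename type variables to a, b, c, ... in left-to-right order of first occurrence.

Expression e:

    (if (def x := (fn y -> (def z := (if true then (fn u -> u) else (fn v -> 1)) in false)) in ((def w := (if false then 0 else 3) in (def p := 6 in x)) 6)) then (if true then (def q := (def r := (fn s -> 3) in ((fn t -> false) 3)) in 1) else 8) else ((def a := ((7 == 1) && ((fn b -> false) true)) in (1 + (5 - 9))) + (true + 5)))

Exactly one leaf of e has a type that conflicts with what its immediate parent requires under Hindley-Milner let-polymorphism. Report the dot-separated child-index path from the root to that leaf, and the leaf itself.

Answer: 2.1.0 : true

Derivation:
  unify Bool ~ Bool
u : b
\u._ : b -> b
\v._ : c -> Int
  unify b -> b ~ c -> Int
  unify b ~ c
  unify c ~ Int
let z : Int -> Int
\y._ : a -> Bool
let x : forall. a -> Bool
  unify Bool ~ Bool
  unify Int ~ Int
let w : Int
let p : Int
x : d -> Bool
  unify d -> Bool ~ Int -> e
  unify d ~ Int
  unify Bool ~ e
_ _ : Bool
  unify Bool ~ Bool
  unify Bool ~ Bool
\s._ : f -> Int
let r : forall. f -> Int
\t._ : g -> Bool
  unify g -> Bool ~ Int -> h
  unify g ~ Int
  unify Bool ~ h
_ _ : Bool
let q : Bool
  unify Int ~ Int
  unify Int ~ Int
  unify Int ~ Int
  unify Bool ~ Bool
\b._ : i -> Bool
  unify i -> Bool ~ Bool -> j
  unify i ~ Bool
  unify Bool ~ j
_ _ : Bool
  unify Bool ~ Bool
let a : Bool
  unify Int ~ Int
  unify Int ~ Int
  unify Int ~ Int
  unify Int ~ Int
  unify Int ~ Int
  unify Bool ~ Int
  FAIL: mismatch Bool ~ Int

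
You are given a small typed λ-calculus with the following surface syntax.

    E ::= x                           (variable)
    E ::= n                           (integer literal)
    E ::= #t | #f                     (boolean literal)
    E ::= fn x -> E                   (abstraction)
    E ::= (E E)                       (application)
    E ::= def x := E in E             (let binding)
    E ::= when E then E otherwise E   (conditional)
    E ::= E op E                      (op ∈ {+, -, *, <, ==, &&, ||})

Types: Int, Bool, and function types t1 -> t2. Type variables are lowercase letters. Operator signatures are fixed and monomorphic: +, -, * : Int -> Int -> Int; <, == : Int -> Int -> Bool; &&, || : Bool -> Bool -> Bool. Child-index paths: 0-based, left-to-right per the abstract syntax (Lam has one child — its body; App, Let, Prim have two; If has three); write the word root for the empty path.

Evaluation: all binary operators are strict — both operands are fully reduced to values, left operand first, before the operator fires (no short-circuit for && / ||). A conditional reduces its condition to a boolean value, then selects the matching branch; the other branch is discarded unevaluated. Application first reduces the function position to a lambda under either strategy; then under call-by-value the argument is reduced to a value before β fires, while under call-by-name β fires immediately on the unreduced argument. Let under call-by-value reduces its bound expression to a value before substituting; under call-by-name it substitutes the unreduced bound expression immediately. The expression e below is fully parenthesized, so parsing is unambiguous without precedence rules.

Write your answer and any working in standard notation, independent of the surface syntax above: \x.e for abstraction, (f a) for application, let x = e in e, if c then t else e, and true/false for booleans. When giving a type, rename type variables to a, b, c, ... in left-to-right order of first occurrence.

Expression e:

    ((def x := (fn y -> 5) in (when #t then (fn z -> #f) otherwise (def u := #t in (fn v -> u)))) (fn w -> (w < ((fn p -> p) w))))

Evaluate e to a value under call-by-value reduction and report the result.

Answer: false

Trace:
step 0: ((let x = (\y.5) in (if true then (\z.false) else (let u = true in (\v.u)))) (\w.(w < ((\p.p) w))))
step 1: [let@0] ((if true then (\z.false) else (let u = true in (\v.u))) (\w.(w < ((\p.p) w))))
step 2: [if@0] ((\z.false) (\w.(w < ((\p.p) w))))
step 3: [beta@root] false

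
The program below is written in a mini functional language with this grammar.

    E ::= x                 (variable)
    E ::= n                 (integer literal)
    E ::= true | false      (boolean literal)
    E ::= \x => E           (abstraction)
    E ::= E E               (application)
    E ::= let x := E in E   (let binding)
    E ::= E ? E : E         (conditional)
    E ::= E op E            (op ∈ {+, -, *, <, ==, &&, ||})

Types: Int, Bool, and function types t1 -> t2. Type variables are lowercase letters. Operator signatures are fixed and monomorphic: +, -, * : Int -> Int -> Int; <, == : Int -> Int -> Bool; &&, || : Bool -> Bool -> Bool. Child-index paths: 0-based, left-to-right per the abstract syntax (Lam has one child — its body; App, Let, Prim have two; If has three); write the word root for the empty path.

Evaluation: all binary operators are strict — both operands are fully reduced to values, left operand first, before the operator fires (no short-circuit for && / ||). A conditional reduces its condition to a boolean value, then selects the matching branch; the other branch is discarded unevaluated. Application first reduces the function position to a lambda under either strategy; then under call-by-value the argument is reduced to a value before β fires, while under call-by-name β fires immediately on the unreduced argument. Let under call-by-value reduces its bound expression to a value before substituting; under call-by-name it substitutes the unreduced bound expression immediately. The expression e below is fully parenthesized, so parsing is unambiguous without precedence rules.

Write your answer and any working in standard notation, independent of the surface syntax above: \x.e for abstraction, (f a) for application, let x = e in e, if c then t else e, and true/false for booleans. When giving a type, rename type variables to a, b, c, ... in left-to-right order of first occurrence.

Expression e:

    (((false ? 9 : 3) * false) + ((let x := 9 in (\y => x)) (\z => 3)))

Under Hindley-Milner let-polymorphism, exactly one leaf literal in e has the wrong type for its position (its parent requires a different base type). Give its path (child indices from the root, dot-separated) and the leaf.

Trace:
  unify Bool ~ Bool
  unify Int ~ Int
  unify Int ~ Int
  unify Bool ~ Int
  FAIL: mismatch Bool ~ Int

Answer: 0.1 : false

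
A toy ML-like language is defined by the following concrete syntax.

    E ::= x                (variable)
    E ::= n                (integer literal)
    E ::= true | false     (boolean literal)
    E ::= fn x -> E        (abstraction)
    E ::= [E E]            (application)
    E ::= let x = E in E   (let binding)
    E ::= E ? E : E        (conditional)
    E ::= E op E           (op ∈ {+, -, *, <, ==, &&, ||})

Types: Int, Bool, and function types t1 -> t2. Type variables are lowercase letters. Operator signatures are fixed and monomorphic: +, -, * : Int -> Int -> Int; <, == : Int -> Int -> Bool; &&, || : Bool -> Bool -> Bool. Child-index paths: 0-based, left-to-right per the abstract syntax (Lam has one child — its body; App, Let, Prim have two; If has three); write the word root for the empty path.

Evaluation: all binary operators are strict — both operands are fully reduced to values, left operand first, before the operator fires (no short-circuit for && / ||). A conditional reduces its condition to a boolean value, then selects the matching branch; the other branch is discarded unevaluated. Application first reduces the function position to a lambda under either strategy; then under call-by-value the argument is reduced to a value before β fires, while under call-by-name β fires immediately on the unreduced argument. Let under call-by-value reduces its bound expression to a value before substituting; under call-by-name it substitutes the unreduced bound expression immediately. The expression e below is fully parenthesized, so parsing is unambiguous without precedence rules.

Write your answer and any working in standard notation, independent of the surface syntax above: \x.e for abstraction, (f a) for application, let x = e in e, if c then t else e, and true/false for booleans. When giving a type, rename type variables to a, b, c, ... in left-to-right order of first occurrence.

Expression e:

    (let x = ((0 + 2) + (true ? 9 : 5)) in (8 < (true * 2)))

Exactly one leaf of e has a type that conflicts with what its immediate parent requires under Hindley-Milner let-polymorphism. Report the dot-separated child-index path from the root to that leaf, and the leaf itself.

Trace:
  unify Int ~ Int
  unify Int ~ Int
  unify Int ~ Int
  unify Bool ~ Bool
  unify Int ~ Int
  unify Int ~ Int
let x : Int
  unify Int ~ Int
  unify Bool ~ Int
  FAIL: mismatch Bool ~ Int

Answer: 1.1.0 : true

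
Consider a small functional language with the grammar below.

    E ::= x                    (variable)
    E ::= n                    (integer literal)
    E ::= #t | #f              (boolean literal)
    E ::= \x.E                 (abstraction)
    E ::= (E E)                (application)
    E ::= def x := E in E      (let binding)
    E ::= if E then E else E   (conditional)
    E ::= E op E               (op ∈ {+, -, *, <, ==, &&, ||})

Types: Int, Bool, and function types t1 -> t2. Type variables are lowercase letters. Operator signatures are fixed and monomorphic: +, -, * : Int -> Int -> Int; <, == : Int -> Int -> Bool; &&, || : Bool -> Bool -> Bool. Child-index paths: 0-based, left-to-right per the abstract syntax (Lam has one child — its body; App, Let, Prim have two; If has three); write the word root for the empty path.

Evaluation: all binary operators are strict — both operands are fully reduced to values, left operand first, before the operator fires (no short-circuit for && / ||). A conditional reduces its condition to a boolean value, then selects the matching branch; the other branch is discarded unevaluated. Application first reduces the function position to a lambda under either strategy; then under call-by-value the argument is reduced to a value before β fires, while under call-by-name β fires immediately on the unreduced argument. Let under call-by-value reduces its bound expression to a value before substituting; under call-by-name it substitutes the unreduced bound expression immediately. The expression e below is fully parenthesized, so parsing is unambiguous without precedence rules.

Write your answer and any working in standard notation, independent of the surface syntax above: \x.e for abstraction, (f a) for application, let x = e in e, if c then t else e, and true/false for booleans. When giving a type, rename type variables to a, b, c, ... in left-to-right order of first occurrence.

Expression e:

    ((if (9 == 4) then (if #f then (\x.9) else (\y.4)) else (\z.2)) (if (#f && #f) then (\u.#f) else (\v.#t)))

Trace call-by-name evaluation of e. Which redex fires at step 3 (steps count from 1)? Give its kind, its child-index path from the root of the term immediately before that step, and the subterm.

Derivation:
step 0: ((if (9 == 4) then (if false then (\x.9) else (\y.4)) else (\z.2)) (if (false && false) then (\u.false) else (\v.true)))
step 1: [delta@0.0] ((if false then (if false then (\x.9) else (\y.4)) else (\z.2)) (if (false && false) then (\u.false) else (\v.true)))
step 2: [if@0] ((\z.2) (if (false && false) then (\u.false) else (\v.true)))
step 3: [beta@root] 2

Answer: beta at root : ((\z.2) (if (false && false) then (\u.false) else (\v.true)))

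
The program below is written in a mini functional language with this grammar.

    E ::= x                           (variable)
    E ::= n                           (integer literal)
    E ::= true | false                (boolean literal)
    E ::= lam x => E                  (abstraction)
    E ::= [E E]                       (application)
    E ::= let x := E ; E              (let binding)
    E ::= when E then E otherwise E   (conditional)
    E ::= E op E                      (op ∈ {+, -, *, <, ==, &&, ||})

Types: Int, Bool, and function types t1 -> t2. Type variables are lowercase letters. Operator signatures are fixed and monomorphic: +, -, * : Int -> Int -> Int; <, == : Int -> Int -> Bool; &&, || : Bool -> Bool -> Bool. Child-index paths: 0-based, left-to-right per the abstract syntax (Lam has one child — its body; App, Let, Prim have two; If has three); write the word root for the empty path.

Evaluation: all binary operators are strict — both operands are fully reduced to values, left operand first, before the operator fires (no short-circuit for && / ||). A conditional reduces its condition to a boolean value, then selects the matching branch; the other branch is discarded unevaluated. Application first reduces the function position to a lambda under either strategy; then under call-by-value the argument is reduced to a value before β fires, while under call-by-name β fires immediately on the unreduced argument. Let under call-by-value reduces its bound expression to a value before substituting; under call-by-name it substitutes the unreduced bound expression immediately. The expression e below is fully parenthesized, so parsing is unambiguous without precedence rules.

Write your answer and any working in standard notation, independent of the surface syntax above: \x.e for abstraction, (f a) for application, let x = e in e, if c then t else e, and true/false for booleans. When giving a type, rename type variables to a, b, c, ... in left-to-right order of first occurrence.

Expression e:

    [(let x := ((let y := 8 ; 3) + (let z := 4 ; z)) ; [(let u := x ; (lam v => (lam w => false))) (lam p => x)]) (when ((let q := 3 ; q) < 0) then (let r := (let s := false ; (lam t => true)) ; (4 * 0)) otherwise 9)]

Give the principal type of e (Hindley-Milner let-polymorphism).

Derivation:
let y : Int
  unify Int ~ Int
let z : Int
z : Int
  unify Int ~ Int
let x : Int
x : Int
let u : Int
\w._ : b -> Bool
\v._ : a -> b -> Bool
x : Int
\p._ : c -> Int
  unify a -> b -> Bool ~ (c -> Int) -> d
  unify a ~ c -> Int
  unify b -> Bool ~ d
_ _ : b -> Bool
let q : Int
q : Int
  unify Int ~ Int
  unify Int ~ Int
  unify Bool ~ Bool
let s : Bool
\t._ : e -> Bool
let r : forall. e -> Bool
  unify Int ~ Int
  unify Int ~ Int
  unify Int ~ Int
  unify b -> Bool ~ Int -> f
  unify b ~ Int
  unify Bool ~ f
_ _ : Bool

Answer: Bool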